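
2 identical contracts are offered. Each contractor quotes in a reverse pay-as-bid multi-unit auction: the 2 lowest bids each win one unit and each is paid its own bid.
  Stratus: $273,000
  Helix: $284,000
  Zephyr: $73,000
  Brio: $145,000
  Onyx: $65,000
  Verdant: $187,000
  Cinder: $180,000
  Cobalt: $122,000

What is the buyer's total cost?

Total cost: $138,000

Bids ranked low→high: 65,000 (Onyx), 73,000 (Zephyr), 122,000 (Cobalt), 145,000 (Brio), …
Winners (2 units): Onyx, Zephyr.
Total cost = 65,000 + 73,000 = $138,000.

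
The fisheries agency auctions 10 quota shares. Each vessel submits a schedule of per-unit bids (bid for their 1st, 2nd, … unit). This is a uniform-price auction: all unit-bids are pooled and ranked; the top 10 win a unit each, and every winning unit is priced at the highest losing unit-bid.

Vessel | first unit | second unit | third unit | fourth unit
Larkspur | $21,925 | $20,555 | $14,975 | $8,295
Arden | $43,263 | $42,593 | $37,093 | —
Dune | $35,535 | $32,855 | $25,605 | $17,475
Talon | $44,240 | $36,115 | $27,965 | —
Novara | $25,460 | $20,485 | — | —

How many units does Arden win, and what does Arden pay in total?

Arden: 3 units, pays $65,775

Pooled unit-bids ranked (top 10): 44,240 (Talon-1), 43,263 (Arden-1), 42,593 (Arden-2), 37,093 (Arden-3), 36,115 (Talon-2), 35,535 (Dune-1), 32,855 (Dune-2), 27,965 (Talon-3), 25,605 (Dune-3), 25,460 (Novara-1)
The (k+1)-th unit-bid is $21,925.
Arden wins 3 unit(s) at $21,925 each.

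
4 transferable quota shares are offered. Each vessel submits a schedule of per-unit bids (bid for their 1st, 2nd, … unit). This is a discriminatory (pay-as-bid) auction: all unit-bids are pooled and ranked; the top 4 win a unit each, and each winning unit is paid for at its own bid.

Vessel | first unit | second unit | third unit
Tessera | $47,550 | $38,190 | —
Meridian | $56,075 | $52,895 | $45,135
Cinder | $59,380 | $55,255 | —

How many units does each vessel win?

All unit-bids, highest first — top 4: 59,380 (Cinder-1), 56,075 (Meridian-1), 55,255 (Cinder-2), 52,895 (Meridian-2)
Next rejected bid: $47,550 (not a price — pay-as-bid).
Allocation: Cinder 2, Meridian 2.

Cinder 2, Meridian 2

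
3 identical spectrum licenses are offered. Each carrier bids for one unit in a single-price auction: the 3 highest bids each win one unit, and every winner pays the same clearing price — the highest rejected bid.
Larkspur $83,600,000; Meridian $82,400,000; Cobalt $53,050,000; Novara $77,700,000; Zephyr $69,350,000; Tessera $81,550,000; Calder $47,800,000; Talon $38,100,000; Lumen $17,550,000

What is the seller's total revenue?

Ordering the bids: 83,600,000 (Larkspur), 82,400,000 (Meridian), 81,550,000 (Tessera), 77,700,000 (Novara), 69,350,000 (Zephyr), …
The 3 highest are Larkspur, Meridian, Tessera.
First losing bid is Novara's $77,700,000, which sets the uniform price.
Total revenue = 3 × $77,700,000 = $233,100,000.

Total revenue: $233,100,000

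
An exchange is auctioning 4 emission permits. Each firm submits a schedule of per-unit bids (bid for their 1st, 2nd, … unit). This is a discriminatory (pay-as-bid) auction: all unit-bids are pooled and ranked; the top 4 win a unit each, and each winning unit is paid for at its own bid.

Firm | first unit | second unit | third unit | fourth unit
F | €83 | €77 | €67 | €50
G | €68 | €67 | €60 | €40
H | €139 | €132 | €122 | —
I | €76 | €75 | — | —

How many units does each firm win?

All unit-bids, highest first — top 4: 139 (H-1), 132 (H-2), 122 (H-3), 83 (F-1)
Next rejected bid: €77 (not a price — pay-as-bid).
Allocation: F 1, H 3.

F 1, H 3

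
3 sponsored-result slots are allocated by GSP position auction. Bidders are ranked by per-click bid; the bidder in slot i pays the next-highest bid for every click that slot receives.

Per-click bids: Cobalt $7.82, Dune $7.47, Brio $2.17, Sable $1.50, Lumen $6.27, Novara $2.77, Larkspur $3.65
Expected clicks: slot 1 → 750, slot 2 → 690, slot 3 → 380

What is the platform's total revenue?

Total revenue: $11315.80

Ranked by bid: $7.82 (Cobalt) > $7.47 (Dune) > $6.27 (Lumen) > $3.65 (Larkspur) > …
Slot 1: Cobalt pays $7.47 × 750 = $5602.50
Slot 2: Dune pays $6.27 × 690 = $4326.30
Slot 3: Lumen pays $3.65 × 380 = $1387.00
Total = $11315.80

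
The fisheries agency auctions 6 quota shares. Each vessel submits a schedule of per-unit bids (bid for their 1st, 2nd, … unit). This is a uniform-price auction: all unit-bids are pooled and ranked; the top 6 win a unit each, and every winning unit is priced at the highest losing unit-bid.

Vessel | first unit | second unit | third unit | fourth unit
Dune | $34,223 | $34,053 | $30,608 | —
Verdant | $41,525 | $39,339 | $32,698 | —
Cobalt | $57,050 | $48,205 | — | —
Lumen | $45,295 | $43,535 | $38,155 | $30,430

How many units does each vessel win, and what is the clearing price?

Cobalt 2, Lumen 2, Verdant 2; clearing price $38,155

Pooled unit-bids ranked (top 6): 57,050 (Cobalt-1), 48,205 (Cobalt-2), 45,295 (Lumen-1), 43,535 (Lumen-2), 41,525 (Verdant-1), 39,339 (Verdant-2)
Highest rejected unit-bid = $38,155.
Allocation: Cobalt 2, Lumen 2, Verdant 2.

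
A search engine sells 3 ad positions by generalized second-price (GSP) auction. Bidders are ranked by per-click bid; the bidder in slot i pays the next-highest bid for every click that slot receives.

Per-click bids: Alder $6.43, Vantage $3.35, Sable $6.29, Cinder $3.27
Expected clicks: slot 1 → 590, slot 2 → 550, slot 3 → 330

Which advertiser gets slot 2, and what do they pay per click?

Sable; $3.35 per click

Ranked by bid: $6.43 (Alder) > $6.29 (Sable) > $3.35 (Vantage) > $3.27 (Cinder)
Slot 2 goes to the second-ranked bidder, Sable, who pays the next bid down: $3.35/click.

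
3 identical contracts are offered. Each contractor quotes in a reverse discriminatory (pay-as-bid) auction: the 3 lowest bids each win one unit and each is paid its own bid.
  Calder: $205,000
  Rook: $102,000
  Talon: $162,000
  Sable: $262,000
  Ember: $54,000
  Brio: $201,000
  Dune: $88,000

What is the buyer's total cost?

Sorting: 54,000 (Ember), 88,000 (Dune), 102,000 (Rook), 162,000 (Talon), 201,000 (Brio), …
The 3 lowest are Ember, Dune, Rook.
Total cost = 54,000 + 88,000 + 102,000 = $244,000.

Total cost: $244,000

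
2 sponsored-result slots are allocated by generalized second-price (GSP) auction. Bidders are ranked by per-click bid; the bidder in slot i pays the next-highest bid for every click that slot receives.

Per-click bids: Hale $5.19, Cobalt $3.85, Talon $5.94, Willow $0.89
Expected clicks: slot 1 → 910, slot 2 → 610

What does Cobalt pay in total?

Cobalt pays $0.00

Per-click bids in order: $5.94 (Talon) > $5.19 (Hale) > $3.85 (Cobalt) > …
Cobalt ranks below slot 2 → no slot, pays nothing.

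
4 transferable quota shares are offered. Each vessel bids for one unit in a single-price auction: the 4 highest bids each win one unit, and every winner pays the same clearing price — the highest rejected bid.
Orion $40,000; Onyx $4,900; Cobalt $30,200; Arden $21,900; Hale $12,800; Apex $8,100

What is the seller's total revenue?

Bids ranked high→low: 40,000 (Orion), 30,200 (Cobalt), 21,900 (Arden), 12,800 (Hale), 8,100 (Apex), 4,900 (Onyx)
The 4 highest are Orion, Cobalt, Arden, Hale.
Clearing price = highest rejected bid = $8,100.
Total revenue = 4 × $8,100 = $32,400.

Total revenue: $32,400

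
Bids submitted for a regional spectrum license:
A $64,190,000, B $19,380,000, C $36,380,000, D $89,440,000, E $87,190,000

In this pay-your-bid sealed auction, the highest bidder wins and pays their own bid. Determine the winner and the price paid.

Bids ranked: 89,440,000 (D) > 87,190,000 (E) > 64,190,000 (A) > 36,380,000 (C) > 19,380,000 (B)
First-price: D pays what they bid, $89,440,000.

D pays $89,440,000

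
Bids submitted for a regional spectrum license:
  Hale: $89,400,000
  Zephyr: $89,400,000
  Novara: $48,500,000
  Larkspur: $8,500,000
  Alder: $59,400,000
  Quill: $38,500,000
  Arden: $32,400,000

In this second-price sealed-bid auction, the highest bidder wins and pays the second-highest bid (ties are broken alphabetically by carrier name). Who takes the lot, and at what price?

Sorting bids: 89,400,000 (Hale) > 89,400,000 (Zephyr) > 59,400,000 (Alder) > 48,500,000 (Novara) > 38,500,000 (Quill) > 32,400,000 (Arden) > …
Tie at $89,400,000 → Hale wins by tie-break.
Second-price: Hale pays Zephyr's bid of $89,400,000.

Hale pays $89,400,000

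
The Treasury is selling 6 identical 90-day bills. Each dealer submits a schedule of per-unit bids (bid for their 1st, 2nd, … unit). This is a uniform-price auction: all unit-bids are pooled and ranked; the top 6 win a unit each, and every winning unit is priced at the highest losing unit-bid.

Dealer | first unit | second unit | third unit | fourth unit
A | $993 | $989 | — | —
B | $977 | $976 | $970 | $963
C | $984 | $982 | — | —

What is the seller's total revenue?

Total revenue: $5,820

All unit-bids, highest first — top 6: 993 (A-1), 989 (A-2), 984 (C-1), 982 (C-2), 977 (B-1), 976 (B-2)
Highest rejected unit-bid = $970.
Allocation: A 2, B 2, C 2. Every unit priced at $970.
Revenue = 6 × 970 = $5,820.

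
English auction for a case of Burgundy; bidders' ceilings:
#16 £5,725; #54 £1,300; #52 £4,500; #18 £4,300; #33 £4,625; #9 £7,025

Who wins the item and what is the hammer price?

#9 wins at £5,725

Rule: the price rises until one bidder remains; the winner pays the price at which the last rival dropped out.
Limits ranked: 7,025 (#9) > 5,725 (#16) > 4,625 (#33) > 4,500 (#52) > 4,300 (#18) > 1,300 (#54)
Bidding ends when #16 exits at £5,725; #9 takes it.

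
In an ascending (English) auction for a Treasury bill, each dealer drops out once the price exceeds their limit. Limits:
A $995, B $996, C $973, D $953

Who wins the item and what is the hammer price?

B wins at $995

Limits in order: 996 (B) > 995 (A) > 973 (C) > 953 (D)
A is the last rival to drop out, at $995; B remains and wins at that price.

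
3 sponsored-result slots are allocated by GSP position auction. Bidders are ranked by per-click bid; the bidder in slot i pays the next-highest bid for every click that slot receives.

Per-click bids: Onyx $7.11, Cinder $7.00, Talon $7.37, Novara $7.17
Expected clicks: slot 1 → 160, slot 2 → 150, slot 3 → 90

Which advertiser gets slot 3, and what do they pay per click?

Onyx; $7.00 per click

Per-click bids in order: $7.37 (Talon) > $7.17 (Novara) > $7.11 (Onyx) > $7.00 (Cinder)
Slot 3 goes to the third-ranked bidder, Onyx, who pays the next bid down: $7.00/click.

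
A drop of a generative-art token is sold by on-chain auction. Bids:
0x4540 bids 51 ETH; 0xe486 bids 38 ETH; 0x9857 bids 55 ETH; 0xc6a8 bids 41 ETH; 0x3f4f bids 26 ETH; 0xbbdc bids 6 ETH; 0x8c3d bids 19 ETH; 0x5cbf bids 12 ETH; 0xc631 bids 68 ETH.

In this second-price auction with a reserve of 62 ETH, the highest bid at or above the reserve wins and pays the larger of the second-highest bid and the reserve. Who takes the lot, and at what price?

0xc631 pays 62 ETH

Bids ranked: 68 (0xc631) > 55 (0x9857) > 51 (0x4540) > 41 (0xc6a8) > 38 (0xe486) > 26 (0x3f4f) > …
0xc631 has the top bid at or above the reserve (68 ETH).
max(second-highest 55 ETH, reserve 62 ETH) = 62 ETH.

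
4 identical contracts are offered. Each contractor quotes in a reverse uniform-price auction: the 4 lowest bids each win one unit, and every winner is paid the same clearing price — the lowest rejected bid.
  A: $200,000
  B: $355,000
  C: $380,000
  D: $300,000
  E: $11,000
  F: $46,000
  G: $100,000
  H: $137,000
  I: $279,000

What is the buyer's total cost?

Total cost: $800,000

Ordering the bids: 11,000 (E), 46,000 (F), 100,000 (G), 137,000 (H), 200,000 (A), 279,000 (I), …
Lowest 4: E, F, G, H.
Lowest unsuccessful bid: $200,000 → clearing price.
Total cost = 4 × $200,000 = $800,000.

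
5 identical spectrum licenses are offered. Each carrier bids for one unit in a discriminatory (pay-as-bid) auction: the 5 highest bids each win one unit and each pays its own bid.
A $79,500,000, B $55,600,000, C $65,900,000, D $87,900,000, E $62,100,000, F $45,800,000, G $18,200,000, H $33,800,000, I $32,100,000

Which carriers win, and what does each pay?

Ordering the bids: 87,900,000 (D), 79,500,000 (A), 65,900,000 (C), 62,100,000 (E), 55,600,000 (B), 45,800,000 (F), 33,800,000 (H), …
Top 5: D, A, C, E, B.
Each winner pays its own bid: D $87,900,000, A $79,500,000, C $65,900,000, E $62,100,000, B $55,600,000.

D $87,900,000, A $79,500,000, C $65,900,000, E $62,100,000, B $55,600,000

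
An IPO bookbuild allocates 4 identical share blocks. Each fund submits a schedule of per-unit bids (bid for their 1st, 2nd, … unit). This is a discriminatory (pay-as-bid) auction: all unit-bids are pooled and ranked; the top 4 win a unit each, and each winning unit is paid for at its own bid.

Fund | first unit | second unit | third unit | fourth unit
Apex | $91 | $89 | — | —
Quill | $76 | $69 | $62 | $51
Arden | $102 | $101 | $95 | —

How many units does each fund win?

Pooled unit-bids ranked (top 4): 102 (Arden-1), 101 (Arden-2), 95 (Arden-3), 91 (Apex-1)
Next rejected bid: $89 (not a price — pay-as-bid).
Allocation: Apex 1, Arden 3.

Apex 1, Arden 3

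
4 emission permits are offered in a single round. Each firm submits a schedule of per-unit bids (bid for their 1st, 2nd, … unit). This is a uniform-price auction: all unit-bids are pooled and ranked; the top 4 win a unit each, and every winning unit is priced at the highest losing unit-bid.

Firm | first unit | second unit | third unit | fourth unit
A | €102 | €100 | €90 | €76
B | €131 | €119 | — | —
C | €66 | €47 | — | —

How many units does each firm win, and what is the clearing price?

Pooled unit-bids ranked (top 4): 131 (B-1), 119 (B-2), 102 (A-1), 100 (A-2)
The (k+1)-th unit-bid is €90.
Allocation: A 2, B 2.

A 2, B 2; clearing price €90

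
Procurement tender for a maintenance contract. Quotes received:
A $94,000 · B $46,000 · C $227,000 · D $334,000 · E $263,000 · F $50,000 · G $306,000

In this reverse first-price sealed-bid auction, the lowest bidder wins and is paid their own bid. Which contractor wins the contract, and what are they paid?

B is paid $46,000

Reverse first-price sealed-bid auction: the lowest bidder wins and is paid their own bid.
Bids in order: 46,000 (B) < 50,000 (F) < 94,000 (A) < 227,000 (C) < 263,000 (E) < 306,000 (G) < …
B has the lowest bid and is paid exactly that: $46,000.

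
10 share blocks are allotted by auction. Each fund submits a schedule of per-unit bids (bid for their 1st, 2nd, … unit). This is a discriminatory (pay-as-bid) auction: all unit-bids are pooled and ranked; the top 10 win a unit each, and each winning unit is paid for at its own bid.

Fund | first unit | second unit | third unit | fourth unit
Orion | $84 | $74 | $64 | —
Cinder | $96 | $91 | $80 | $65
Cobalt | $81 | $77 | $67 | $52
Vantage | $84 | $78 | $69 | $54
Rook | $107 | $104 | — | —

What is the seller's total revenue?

Total revenue: $882

Pooled unit-bids ranked (top 10): 107 (Rook-1), 104 (Rook-2), 96 (Cinder-1), 91 (Cinder-2), 84 (Orion-1), 84 (Vantage-1), 81 (Cobalt-1), 80 (Cinder-3), 78 (Vantage-2), 77 (Cobalt-2)
Next rejected bid: $74 (not a price — pay-as-bid).
Each winning unit pays its own bid.
Revenue = 107 + 104 + 96 + 91 + 84 + 84 + 81 + 80 + 78 + 77 = $882.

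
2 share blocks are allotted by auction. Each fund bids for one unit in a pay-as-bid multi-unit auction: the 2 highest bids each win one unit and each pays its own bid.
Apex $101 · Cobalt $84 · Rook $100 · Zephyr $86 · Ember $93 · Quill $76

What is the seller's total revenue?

Total revenue: $201

Sorting: 101 (Apex), 100 (Rook), 93 (Ember), 86 (Zephyr), …
Top 2: Apex, Rook.
Total revenue = 101 + 100 = $201.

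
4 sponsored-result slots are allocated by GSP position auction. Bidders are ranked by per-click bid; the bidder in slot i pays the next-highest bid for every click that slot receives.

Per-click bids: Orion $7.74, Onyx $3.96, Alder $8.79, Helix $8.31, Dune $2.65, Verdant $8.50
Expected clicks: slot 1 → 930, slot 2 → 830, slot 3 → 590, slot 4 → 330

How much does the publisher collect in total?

Total revenue: $20675.70

Per-click bids in order: $8.79 (Alder) > $8.50 (Verdant) > $8.31 (Helix) > $7.74 (Orion) > $3.96 (Onyx) > …
Slot 1: Alder pays $8.50 × 930 = $7905.00
Slot 2: Verdant pays $8.31 × 830 = $6897.30
Slot 3: Helix pays $7.74 × 590 = $4566.60
Slot 4: Orion pays $3.96 × 330 = $1306.80
Total = $20675.70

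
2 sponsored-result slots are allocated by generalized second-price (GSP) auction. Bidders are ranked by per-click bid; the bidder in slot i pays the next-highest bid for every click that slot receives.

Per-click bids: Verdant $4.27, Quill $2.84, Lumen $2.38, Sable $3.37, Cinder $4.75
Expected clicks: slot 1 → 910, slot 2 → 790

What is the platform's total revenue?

Ranked by bid: $4.75 (Cinder) > $4.27 (Verdant) > $3.37 (Sable) > …
Slot 1: Cinder pays $4.27 × 910 = $3885.70
Slot 2: Verdant pays $3.37 × 790 = $2662.30
Total = $6548.00

Total revenue: $6548.00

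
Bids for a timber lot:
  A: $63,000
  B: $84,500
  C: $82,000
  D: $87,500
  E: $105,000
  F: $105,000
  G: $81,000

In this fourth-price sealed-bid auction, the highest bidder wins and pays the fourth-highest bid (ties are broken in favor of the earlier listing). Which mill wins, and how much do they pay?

Fourth-price sealed-bid auction: the highest bidder wins and pays the fourth-highest bid.
Bids in order: 105,000 (E) > 105,000 (F) > 87,500 (D) > 84,500 (B) > 82,000 (C) > 81,000 (G) > …
Tie at $105,000 → E wins by tie-break.
E is highest; pays the fourth-highest bid, $84,500.

E pays $84,500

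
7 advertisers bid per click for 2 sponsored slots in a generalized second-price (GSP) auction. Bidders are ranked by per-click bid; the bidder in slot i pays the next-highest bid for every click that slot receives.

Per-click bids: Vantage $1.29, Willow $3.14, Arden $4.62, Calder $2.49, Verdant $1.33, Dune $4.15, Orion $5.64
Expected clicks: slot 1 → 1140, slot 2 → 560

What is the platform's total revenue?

Per-click bids in order: $5.64 (Orion) > $4.62 (Arden) > $4.15 (Dune) > …
Slot 1: Orion pays $4.62 × 1140 = $5266.80
Slot 2: Arden pays $4.15 × 560 = $2324.00
Total = $7590.80

Total revenue: $7590.80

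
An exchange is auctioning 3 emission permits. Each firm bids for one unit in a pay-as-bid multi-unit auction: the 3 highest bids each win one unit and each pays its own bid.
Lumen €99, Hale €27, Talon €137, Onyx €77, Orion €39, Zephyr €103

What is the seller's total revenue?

Total revenue: €339

Ordering the bids: 137 (Talon), 103 (Zephyr), 99 (Lumen), 77 (Onyx), 39 (Orion), …
The 3 highest are Talon, Zephyr, Lumen.
Total revenue = 137 + 103 + 99 = €339.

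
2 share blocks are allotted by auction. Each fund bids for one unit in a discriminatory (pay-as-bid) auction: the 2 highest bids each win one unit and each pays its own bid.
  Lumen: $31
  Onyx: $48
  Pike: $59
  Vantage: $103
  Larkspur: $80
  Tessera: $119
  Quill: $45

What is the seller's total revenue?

Total revenue: $222

Ordering the bids: 119 (Tessera), 103 (Vantage), 80 (Larkspur), 59 (Pike), …
Winners (2 units): Tessera, Vantage.
Total revenue = 119 + 103 = $222.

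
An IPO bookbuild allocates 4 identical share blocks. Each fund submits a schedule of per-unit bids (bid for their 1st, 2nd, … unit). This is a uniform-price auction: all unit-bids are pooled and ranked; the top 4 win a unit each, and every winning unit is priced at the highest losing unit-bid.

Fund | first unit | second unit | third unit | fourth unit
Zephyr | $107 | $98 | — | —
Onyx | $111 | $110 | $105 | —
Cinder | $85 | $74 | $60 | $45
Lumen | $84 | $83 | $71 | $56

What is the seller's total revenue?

Total revenue: $392

Pooled unit-bids ranked (top 4): 111 (Onyx-1), 110 (Onyx-2), 107 (Zephyr-1), 105 (Onyx-3)
Highest rejected unit-bid = $98.
Allocation: Onyx 3, Zephyr 1. Every unit priced at $98.
Revenue = 4 × 98 = $392.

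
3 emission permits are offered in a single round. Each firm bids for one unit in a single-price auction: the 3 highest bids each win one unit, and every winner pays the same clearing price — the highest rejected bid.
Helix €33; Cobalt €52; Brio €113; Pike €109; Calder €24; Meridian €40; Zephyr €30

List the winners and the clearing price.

Brio, Pike, Cobalt; each pays €40

Ordering the bids: 113 (Brio), 109 (Pike), 52 (Cobalt), 40 (Meridian), 33 (Helix), …
Winners (3 units): Brio, Pike, Cobalt.
Highest unsuccessful bid: €40 → clearing price.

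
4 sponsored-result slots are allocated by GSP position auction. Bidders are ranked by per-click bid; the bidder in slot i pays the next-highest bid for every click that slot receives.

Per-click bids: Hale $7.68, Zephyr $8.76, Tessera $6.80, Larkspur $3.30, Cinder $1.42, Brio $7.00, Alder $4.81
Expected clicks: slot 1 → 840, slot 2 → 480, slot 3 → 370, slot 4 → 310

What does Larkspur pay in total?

Ranked by bid: $8.76 (Zephyr) > $7.68 (Hale) > $7.00 (Brio) > $6.80 (Tessera) > $4.81 (Alder) > …
Larkspur ranks below slot 4 → no slot, pays nothing.

Larkspur pays $0.00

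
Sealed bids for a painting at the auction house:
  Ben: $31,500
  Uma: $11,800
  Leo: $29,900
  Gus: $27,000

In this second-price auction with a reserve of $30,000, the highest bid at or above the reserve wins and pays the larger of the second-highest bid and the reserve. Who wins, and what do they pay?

Ben pays $30,000

Rule: the highest bid at or above the reserve wins and pays the larger of the second-highest bid and the reserve.
Sorting bids: 31,500 (Ben) > 29,900 (Leo) > 27,000 (Gus) > 11,800 (Uma)
Highest eligible bid: Ben at $31,500.
max(second-highest $29,900, reserve $30,000) = $30,000.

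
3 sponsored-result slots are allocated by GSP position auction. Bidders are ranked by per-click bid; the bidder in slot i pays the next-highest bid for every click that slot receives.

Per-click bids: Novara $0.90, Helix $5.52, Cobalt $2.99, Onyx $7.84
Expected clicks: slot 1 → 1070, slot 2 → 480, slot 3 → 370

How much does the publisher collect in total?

Ranked by bid: $7.84 (Onyx) > $5.52 (Helix) > $2.99 (Cobalt) > $0.90 (Novara)
Slot 1: Onyx pays $5.52 × 1070 = $5906.40
Slot 2: Helix pays $2.99 × 480 = $1435.20
Slot 3: Cobalt pays $0.90 × 370 = $333.00
Total = $7674.60

Total revenue: $7674.60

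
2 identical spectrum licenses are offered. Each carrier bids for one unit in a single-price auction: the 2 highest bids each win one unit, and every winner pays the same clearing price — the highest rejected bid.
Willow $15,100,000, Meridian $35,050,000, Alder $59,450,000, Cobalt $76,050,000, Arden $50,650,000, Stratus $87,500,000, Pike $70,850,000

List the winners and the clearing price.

Stratus, Cobalt; each pays $70,850,000

Ordering the bids: 87,500,000 (Stratus), 76,050,000 (Cobalt), 70,850,000 (Pike), 59,450,000 (Alder), …
Winners (2 units): Stratus, Cobalt.
Highest unsuccessful bid: $70,850,000 → clearing price.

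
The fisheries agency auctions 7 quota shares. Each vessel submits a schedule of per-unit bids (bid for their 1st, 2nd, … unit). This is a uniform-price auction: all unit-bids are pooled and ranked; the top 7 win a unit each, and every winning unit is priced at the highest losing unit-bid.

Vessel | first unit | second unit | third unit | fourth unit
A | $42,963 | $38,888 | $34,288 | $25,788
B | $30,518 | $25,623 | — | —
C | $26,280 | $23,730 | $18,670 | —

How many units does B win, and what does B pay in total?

B: 2 units, pays $47,460

Pooled unit-bids ranked (top 7): 42,963 (A-1), 38,888 (A-2), 34,288 (A-3), 30,518 (B-1), 26,280 (C-1), 25,788 (A-4), 25,623 (B-2)
Highest rejected unit-bid = $23,730.
B wins 2 unit(s) at $23,730 each.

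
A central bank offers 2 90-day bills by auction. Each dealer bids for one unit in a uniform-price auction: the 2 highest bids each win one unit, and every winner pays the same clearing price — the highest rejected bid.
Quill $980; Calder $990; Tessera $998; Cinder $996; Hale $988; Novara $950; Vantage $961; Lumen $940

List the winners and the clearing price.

Tessera, Cinder; each pays $990

Sorting: 998 (Tessera), 996 (Cinder), 990 (Calder), 988 (Hale), …
Winners (2 units): Tessera, Cinder.
First losing bid is Calder's $990, which sets the uniform price.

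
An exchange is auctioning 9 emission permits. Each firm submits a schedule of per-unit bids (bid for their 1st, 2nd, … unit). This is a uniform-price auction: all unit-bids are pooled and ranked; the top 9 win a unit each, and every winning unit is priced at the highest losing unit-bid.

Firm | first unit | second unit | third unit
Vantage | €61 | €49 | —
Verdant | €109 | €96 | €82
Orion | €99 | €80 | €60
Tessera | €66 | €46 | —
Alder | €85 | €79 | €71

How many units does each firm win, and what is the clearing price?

Merging the schedules and taking the best 9: 109 (Verdant-1), 99 (Orion-1), 96 (Verdant-2), 85 (Alder-1), 82 (Verdant-3), 80 (Orion-2), 79 (Alder-2), 71 (Alder-3), 66 (Tessera-1)
The (k+1)-th unit-bid is €61.
Allocation: Alder 3, Orion 2, Tessera 1, Verdant 3.

Alder 3, Orion 2, Tessera 1, Verdant 3; clearing price €61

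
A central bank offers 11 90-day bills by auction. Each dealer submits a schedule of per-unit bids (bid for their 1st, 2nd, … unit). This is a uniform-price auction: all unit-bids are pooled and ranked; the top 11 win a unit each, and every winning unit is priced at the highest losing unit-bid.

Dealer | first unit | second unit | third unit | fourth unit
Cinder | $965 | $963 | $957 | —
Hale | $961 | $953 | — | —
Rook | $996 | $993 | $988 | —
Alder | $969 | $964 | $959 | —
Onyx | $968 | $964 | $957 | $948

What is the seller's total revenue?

Total revenue: $10,527

Pooled unit-bids ranked (top 11): 996 (Rook-1), 993 (Rook-2), 988 (Rook-3), 969 (Alder-1), 968 (Onyx-1), 965 (Cinder-1), 964 (Alder-2), 964 (Onyx-2), 963 (Cinder-2), 961 (Hale-1), 959 (Alder-3)
Highest rejected unit-bid = $957.
Allocation: Alder 3, Cinder 2, Hale 1, Onyx 2, Rook 3. Every unit priced at $957.
Revenue = 11 × 957 = $10,527.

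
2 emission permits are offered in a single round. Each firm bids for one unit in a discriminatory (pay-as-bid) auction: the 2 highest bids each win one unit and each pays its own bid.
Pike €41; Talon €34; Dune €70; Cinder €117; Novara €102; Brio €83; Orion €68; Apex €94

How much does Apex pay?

Sorting: 117 (Cinder), 102 (Novara), 94 (Apex), 83 (Brio), …
The 2 highest are Cinder, Novara.
Apex does not win → €0.

Apex pays €0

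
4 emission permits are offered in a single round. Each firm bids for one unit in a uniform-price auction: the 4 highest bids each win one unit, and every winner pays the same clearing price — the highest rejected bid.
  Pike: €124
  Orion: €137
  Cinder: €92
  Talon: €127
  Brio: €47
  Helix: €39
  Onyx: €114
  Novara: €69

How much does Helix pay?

Sorting: 137 (Orion), 127 (Talon), 124 (Pike), 114 (Onyx), 92 (Cinder), 69 (Novara), …
Winners (4 units): Orion, Talon, Pike, Onyx.
Highest unsuccessful bid: €92 → clearing price.
Helix does not win → pays €0.

Helix pays €0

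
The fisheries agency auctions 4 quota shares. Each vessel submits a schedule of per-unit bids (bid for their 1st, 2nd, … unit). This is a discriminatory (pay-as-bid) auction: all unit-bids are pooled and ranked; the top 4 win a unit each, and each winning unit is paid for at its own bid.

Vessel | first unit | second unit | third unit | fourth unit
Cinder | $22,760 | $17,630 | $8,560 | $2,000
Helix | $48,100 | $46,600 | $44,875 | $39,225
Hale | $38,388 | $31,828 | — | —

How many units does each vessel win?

Pooled unit-bids ranked (top 4): 48,100 (Helix-1), 46,600 (Helix-2), 44,875 (Helix-3), 39,225 (Helix-4)
Next rejected bid: $38,388 (not a price — pay-as-bid).
Allocation: Helix 4.

Helix 4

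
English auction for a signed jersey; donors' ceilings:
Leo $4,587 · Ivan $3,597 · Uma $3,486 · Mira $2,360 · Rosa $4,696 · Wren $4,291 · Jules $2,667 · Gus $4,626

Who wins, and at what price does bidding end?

Rosa wins at $4,626

Ascending (English) auction: the price rises until one bidder remains; the winner pays the price at which the last rival dropped out.
Limits ranked: 4,696 (Rosa) > 4,626 (Gus) > 4,587 (Leo) > 4,291 (Wren) > 3,597 (Ivan) > 3,486 (Uma) > …
Bidding ends when Gus exits at $4,626; Rosa takes it.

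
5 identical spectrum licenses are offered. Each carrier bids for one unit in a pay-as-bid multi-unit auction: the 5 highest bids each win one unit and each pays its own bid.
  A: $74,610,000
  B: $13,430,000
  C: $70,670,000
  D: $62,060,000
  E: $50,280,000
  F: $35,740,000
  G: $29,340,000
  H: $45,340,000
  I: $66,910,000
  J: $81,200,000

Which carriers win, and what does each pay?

Sorting: 81,200,000 (J), 74,610,000 (A), 70,670,000 (C), 66,910,000 (I), 62,060,000 (D), 50,280,000 (E), 45,340,000 (H), …
The 5 highest are J, A, C, I, D.
Each winner pays its own bid: J $81,200,000, A $74,610,000, C $70,670,000, I $66,910,000, D $62,060,000.

J $81,200,000, A $74,610,000, C $70,670,000, I $66,910,000, D $62,060,000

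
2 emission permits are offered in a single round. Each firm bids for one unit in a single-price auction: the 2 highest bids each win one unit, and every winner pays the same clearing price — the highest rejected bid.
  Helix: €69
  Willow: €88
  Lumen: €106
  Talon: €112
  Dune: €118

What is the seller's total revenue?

Total revenue: €212

Bids ranked high→low: 118 (Dune), 112 (Talon), 106 (Lumen), 88 (Willow), …
The 2 highest are Dune, Talon.
First losing bid is Lumen's €106, which sets the uniform price.
Total revenue = 2 × €106 = €212.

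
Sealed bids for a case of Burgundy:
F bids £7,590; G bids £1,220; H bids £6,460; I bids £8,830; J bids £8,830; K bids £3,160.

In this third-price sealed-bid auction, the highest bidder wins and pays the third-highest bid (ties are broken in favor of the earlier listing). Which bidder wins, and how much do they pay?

Rule: the highest bidder wins and pays the third-highest bid.
Bids ranked: 8,830 (I) > 8,830 (J) > 7,590 (F) > 6,460 (H) > 3,160 (K) > 1,220 (G)
Tie at £8,830 → I wins by tie-break.
I wins; payment is bid #3 in the ranking = £7,590.

I pays £7,590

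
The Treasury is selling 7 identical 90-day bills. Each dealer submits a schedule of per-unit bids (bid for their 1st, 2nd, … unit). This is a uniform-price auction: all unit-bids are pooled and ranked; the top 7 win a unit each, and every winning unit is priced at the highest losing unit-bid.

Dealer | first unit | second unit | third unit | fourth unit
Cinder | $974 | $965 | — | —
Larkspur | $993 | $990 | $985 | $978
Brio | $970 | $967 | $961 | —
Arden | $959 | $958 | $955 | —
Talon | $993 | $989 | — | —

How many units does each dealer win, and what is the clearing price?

Merging the schedules and taking the best 7: 993 (Larkspur-1), 993 (Talon-1), 990 (Larkspur-2), 989 (Talon-2), 985 (Larkspur-3), 978 (Larkspur-4), 974 (Cinder-1)
Highest rejected unit-bid = $970.
Allocation: Cinder 1, Larkspur 4, Talon 2.

Cinder 1, Larkspur 4, Talon 2; clearing price $970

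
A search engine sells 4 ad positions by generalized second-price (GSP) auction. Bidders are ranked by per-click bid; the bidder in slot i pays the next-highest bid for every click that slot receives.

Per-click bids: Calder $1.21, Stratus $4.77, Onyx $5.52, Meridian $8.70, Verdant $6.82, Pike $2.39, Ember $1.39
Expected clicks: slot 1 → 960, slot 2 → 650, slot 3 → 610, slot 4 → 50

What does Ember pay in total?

Ember pays $0.00

Per-click bids in order: $8.70 (Meridian) > $6.82 (Verdant) > $5.52 (Onyx) > $4.77 (Stratus) > $2.39 (Pike) > …
Ember ranks below slot 4 → no slot, pays nothing.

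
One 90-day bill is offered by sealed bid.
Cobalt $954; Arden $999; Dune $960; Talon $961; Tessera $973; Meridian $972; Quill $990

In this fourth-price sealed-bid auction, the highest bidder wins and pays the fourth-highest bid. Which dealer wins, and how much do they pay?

Arden pays $972

Fourth-price sealed-bid auction: the highest bidder wins and pays the fourth-highest bid.
Sorting bids: 999 (Arden) > 990 (Quill) > 973 (Tessera) > 972 (Meridian) > 961 (Talon) > 960 (Dune) > …
Arden wins; payment is bid #4 in the ranking = $972.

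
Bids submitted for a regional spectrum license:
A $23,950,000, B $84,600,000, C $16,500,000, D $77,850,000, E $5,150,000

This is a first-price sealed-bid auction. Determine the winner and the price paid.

B pays $84,600,000

Rule: the highest bidder wins and pays their own bid.
Bids in order: 84,600,000 (B) > 77,850,000 (D) > 23,950,000 (A) > 16,500,000 (C) > 5,150,000 (E)
B has the highest bid and pays exactly that: $84,600,000.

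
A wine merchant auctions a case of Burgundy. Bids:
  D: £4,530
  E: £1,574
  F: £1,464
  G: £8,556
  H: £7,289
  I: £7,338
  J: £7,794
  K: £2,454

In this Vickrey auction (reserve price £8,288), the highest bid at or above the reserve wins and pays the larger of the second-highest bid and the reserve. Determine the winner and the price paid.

Bids ranked: 8,556 (G) > 7,794 (J) > 7,338 (I) > 7,289 (H) > 4,530 (D) > 2,454 (K) > …
G has the top bid at or above the reserve (£8,556).
Second-highest bid £7,794 is below the reserve £8,288, so the reserve binds → payment £8,288.

G pays £8,288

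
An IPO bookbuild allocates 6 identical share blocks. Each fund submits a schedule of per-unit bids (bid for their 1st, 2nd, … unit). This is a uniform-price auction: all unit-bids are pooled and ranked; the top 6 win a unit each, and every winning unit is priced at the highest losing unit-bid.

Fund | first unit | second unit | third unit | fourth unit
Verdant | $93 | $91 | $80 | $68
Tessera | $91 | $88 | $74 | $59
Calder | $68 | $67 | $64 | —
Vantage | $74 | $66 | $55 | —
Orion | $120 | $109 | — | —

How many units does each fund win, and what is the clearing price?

Orion 2, Tessera 2, Verdant 2; clearing price $80

Merging the schedules and taking the best 6: 120 (Orion-1), 109 (Orion-2), 93 (Verdant-1), 91 (Verdant-2), 91 (Tessera-1), 88 (Tessera-2)
Highest rejected unit-bid = $80.
Allocation: Orion 2, Tessera 2, Verdant 2.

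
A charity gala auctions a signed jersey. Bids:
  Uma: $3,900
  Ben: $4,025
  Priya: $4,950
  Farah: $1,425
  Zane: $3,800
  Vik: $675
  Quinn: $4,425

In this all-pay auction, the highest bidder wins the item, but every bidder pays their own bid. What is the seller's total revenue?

Rule: the highest bidder wins the item, but every bidder pays their own bid.
Bids ranked: 4,950 (Priya) > 4,425 (Quinn) > 4,025 (Ben) > 3,900 (Uma) > 3,800 (Zane) > 1,425 (Farah) > …
Every bidder forfeits their bid regardless of winning.
Revenue = 3,900 + 4,025 + 4,950 + 1,425 + 3,800 + 675 + 4,425 = $23,200.

Total revenue: $23,200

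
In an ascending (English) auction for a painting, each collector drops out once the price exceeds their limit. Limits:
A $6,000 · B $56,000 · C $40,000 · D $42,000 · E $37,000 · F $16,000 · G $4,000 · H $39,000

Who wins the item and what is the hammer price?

Rule: the price rises until one bidder remains; the winner pays the price at which the last rival dropped out.
Limits in order: 56,000 (B) > 42,000 (D) > 40,000 (C) > 39,000 (H) > 37,000 (E) > 16,000 (F) > …
D is the last rival to drop out, at $42,000; B remains and wins at that price.

B wins at $42,000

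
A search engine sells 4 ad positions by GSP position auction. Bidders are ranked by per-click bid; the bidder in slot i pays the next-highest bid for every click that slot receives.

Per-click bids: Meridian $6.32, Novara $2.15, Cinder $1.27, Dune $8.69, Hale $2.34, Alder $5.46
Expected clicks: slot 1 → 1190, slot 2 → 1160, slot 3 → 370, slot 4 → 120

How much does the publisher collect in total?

Total revenue: $14978.20

Ranked by bid: $8.69 (Dune) > $6.32 (Meridian) > $5.46 (Alder) > $2.34 (Hale) > $2.15 (Novara) > …
Slot 1: Dune pays $6.32 × 1190 = $7520.80
Slot 2: Meridian pays $5.46 × 1160 = $6333.60
Slot 3: Alder pays $2.34 × 370 = $865.80
Slot 4: Hale pays $2.15 × 120 = $258.00
Total = $14978.20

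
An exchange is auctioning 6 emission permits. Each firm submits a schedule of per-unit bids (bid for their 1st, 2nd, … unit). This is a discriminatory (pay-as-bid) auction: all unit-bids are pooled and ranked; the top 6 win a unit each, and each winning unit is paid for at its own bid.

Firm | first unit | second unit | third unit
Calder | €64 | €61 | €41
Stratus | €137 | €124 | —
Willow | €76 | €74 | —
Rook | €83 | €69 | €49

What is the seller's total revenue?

Total revenue: €563

All unit-bids, highest first — top 6: 137 (Stratus-1), 124 (Stratus-2), 83 (Rook-1), 76 (Willow-1), 74 (Willow-2), 69 (Rook-2)
Next rejected bid: €64 (not a price — pay-as-bid).
Each winning unit pays its own bid.
Revenue = 137 + 124 + 83 + 76 + 74 + 69 = €563.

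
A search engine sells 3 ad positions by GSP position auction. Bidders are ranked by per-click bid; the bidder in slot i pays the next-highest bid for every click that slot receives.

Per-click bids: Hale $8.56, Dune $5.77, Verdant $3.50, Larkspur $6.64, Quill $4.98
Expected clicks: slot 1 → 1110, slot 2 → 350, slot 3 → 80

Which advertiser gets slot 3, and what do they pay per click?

Per-click bids in order: $8.56 (Hale) > $6.64 (Larkspur) > $5.77 (Dune) > $4.98 (Quill) > …
Slot 3 goes to the third-ranked bidder, Dune, who pays the next bid down: $4.98/click.

Dune; $4.98 per click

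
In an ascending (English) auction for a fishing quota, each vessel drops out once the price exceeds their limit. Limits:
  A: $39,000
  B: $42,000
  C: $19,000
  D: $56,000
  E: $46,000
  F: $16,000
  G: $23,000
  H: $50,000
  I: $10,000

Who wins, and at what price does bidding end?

Sorting limits: 56,000 (D) > 50,000 (H) > 46,000 (E) > 42,000 (B) > 39,000 (A) > 23,000 (G) > …
Once the price passes $50,000, only D is left; the hammer falls at H's limit of $50,000.

D wins at $50,000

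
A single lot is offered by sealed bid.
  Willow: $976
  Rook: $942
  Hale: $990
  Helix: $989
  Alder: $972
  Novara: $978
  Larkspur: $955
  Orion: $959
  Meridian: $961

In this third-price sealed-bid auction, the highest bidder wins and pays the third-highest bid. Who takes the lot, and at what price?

Third-price sealed-bid auction: the highest bidder wins and pays the third-highest bid.
Bids in order: 990 (Hale) > 989 (Helix) > 978 (Novara) > 976 (Willow) > 972 (Alder) > 961 (Meridian) > …
Hale is highest; pays the third-highest bid, $978.

Hale pays $978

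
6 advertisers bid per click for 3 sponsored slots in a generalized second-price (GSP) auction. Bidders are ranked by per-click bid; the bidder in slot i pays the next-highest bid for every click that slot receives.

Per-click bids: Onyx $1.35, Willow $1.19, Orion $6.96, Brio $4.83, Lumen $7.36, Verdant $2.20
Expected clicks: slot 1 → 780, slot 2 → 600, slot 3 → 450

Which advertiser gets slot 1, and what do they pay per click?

Per-click bids in order: $7.36 (Lumen) > $6.96 (Orion) > $4.83 (Brio) > $2.20 (Verdant) > …
Slot 1 goes to the first-ranked bidder, Lumen, who pays the next bid down: $6.96/click.

Lumen; $6.96 per click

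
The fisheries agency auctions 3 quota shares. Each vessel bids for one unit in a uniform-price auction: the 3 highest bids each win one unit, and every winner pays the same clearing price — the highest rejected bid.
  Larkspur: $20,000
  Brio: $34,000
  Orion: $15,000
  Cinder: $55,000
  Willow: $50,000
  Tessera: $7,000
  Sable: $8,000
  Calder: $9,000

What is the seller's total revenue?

Total revenue: $60,000

Sorting: 55,000 (Cinder), 50,000 (Willow), 34,000 (Brio), 20,000 (Larkspur), 15,000 (Orion), …
Top 3: Cinder, Willow, Brio.
Highest unsuccessful bid: $20,000 → clearing price.
Total revenue = 3 × $20,000 = $60,000.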